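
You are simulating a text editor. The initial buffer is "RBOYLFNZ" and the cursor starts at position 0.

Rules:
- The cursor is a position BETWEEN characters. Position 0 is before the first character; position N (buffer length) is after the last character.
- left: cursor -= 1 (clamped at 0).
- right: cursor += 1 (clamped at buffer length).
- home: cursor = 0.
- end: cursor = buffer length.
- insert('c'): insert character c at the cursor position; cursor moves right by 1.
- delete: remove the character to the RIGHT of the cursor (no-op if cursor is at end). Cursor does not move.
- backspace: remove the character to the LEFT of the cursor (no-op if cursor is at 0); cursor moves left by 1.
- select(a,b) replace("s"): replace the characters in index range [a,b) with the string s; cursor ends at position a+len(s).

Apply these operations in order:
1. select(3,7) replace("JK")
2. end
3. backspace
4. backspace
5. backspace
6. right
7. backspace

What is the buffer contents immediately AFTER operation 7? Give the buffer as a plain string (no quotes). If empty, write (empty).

After op 1 (select(3,7) replace("JK")): buf='RBOJKZ' cursor=5
After op 2 (end): buf='RBOJKZ' cursor=6
After op 3 (backspace): buf='RBOJK' cursor=5
After op 4 (backspace): buf='RBOJ' cursor=4
After op 5 (backspace): buf='RBO' cursor=3
After op 6 (right): buf='RBO' cursor=3
After op 7 (backspace): buf='RB' cursor=2

Answer: RB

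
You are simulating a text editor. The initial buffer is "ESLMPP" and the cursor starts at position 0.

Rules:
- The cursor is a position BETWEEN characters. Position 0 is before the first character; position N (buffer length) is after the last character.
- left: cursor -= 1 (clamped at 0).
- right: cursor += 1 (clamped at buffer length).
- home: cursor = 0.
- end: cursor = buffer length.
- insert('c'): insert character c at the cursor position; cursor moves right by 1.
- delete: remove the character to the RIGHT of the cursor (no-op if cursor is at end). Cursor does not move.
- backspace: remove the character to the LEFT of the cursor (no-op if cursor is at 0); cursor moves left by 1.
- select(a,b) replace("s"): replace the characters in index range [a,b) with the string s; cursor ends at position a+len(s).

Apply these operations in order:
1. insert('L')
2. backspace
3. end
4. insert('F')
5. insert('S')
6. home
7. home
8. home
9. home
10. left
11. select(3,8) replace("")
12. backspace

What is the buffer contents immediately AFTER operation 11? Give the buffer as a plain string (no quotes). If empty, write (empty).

After op 1 (insert('L')): buf='LESLMPP' cursor=1
After op 2 (backspace): buf='ESLMPP' cursor=0
After op 3 (end): buf='ESLMPP' cursor=6
After op 4 (insert('F')): buf='ESLMPPF' cursor=7
After op 5 (insert('S')): buf='ESLMPPFS' cursor=8
After op 6 (home): buf='ESLMPPFS' cursor=0
After op 7 (home): buf='ESLMPPFS' cursor=0
After op 8 (home): buf='ESLMPPFS' cursor=0
After op 9 (home): buf='ESLMPPFS' cursor=0
After op 10 (left): buf='ESLMPPFS' cursor=0
After op 11 (select(3,8) replace("")): buf='ESL' cursor=3

Answer: ESL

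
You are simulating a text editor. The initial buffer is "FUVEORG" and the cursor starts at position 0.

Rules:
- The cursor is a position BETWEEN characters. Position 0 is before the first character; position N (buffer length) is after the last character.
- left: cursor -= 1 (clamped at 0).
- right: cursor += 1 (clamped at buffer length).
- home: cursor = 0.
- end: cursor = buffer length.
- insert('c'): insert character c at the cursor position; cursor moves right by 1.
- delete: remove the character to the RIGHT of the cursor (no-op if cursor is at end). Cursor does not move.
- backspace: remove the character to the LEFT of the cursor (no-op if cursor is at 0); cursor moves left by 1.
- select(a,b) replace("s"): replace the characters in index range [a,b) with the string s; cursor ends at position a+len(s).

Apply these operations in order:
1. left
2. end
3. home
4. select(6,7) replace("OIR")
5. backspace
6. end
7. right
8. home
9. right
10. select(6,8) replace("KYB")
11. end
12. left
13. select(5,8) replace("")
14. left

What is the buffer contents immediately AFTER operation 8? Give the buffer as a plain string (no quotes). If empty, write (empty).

Answer: FUVEOROI

Derivation:
After op 1 (left): buf='FUVEORG' cursor=0
After op 2 (end): buf='FUVEORG' cursor=7
After op 3 (home): buf='FUVEORG' cursor=0
After op 4 (select(6,7) replace("OIR")): buf='FUVEOROIR' cursor=9
After op 5 (backspace): buf='FUVEOROI' cursor=8
After op 6 (end): buf='FUVEOROI' cursor=8
After op 7 (right): buf='FUVEOROI' cursor=8
After op 8 (home): buf='FUVEOROI' cursor=0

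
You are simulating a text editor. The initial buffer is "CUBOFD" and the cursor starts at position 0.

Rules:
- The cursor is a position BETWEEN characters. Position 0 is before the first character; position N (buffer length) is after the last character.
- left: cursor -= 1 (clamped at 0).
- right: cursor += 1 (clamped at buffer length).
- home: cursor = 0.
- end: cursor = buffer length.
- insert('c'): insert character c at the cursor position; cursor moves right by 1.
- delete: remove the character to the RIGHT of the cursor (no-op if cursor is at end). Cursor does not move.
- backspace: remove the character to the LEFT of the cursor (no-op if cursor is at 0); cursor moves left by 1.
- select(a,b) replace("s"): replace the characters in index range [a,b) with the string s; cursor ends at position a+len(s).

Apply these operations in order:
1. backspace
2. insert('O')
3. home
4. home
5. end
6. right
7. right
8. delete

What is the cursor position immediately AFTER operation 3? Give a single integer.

After op 1 (backspace): buf='CUBOFD' cursor=0
After op 2 (insert('O')): buf='OCUBOFD' cursor=1
After op 3 (home): buf='OCUBOFD' cursor=0

Answer: 0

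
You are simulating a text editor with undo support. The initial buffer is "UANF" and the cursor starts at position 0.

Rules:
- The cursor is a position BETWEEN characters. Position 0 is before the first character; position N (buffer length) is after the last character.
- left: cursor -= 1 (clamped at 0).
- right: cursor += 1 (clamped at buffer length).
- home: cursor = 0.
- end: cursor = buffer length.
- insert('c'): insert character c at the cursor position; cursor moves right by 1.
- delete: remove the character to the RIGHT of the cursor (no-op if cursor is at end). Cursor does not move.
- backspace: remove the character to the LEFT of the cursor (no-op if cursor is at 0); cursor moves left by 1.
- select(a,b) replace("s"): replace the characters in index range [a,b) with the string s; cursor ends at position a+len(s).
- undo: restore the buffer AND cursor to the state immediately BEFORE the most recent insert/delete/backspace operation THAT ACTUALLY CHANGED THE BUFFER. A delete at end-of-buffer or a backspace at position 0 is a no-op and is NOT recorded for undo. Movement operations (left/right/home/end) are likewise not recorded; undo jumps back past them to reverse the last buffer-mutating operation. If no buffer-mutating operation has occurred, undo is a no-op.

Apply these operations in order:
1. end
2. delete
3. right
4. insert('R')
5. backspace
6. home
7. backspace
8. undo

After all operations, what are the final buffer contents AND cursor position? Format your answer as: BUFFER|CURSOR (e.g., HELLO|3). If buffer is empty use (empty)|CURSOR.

Answer: UANFR|5

Derivation:
After op 1 (end): buf='UANF' cursor=4
After op 2 (delete): buf='UANF' cursor=4
After op 3 (right): buf='UANF' cursor=4
After op 4 (insert('R')): buf='UANFR' cursor=5
After op 5 (backspace): buf='UANF' cursor=4
After op 6 (home): buf='UANF' cursor=0
After op 7 (backspace): buf='UANF' cursor=0
After op 8 (undo): buf='UANFR' cursor=5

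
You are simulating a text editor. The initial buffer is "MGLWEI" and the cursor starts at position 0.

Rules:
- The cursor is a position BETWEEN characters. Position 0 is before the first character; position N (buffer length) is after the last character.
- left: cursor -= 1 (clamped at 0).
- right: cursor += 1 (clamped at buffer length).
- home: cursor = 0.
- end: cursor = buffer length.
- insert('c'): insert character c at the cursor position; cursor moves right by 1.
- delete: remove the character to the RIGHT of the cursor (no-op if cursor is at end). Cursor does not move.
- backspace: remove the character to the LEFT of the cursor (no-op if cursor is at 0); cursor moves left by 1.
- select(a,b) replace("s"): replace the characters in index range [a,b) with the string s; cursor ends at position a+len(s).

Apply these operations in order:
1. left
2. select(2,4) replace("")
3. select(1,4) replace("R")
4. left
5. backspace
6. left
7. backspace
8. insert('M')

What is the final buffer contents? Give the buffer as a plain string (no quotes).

After op 1 (left): buf='MGLWEI' cursor=0
After op 2 (select(2,4) replace("")): buf='MGEI' cursor=2
After op 3 (select(1,4) replace("R")): buf='MR' cursor=2
After op 4 (left): buf='MR' cursor=1
After op 5 (backspace): buf='R' cursor=0
After op 6 (left): buf='R' cursor=0
After op 7 (backspace): buf='R' cursor=0
After op 8 (insert('M')): buf='MR' cursor=1

Answer: MR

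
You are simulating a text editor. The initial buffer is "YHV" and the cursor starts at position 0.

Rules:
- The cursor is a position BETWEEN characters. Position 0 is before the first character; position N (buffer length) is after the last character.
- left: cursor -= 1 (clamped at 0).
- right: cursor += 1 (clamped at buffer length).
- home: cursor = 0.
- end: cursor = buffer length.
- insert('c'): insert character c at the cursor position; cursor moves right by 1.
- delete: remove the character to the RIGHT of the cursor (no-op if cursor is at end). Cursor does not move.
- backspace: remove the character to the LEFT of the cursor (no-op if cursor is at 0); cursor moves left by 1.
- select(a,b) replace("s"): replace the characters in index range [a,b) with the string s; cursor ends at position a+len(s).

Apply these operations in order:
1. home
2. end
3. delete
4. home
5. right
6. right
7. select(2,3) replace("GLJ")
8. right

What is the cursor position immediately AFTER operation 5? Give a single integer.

After op 1 (home): buf='YHV' cursor=0
After op 2 (end): buf='YHV' cursor=3
After op 3 (delete): buf='YHV' cursor=3
After op 4 (home): buf='YHV' cursor=0
After op 5 (right): buf='YHV' cursor=1

Answer: 1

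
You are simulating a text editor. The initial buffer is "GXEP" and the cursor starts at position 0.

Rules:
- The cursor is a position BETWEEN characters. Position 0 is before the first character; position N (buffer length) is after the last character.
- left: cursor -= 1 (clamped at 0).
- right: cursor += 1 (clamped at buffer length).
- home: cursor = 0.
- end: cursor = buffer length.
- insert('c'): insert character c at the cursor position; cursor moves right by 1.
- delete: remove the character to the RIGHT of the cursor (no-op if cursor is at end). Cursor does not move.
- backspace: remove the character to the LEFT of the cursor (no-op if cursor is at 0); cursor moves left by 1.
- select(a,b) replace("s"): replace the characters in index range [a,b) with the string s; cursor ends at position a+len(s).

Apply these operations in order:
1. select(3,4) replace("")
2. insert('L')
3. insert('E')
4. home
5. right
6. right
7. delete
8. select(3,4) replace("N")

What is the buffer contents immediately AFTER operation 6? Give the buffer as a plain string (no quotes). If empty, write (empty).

Answer: GXELE

Derivation:
After op 1 (select(3,4) replace("")): buf='GXE' cursor=3
After op 2 (insert('L')): buf='GXEL' cursor=4
After op 3 (insert('E')): buf='GXELE' cursor=5
After op 4 (home): buf='GXELE' cursor=0
After op 5 (right): buf='GXELE' cursor=1
After op 6 (right): buf='GXELE' cursor=2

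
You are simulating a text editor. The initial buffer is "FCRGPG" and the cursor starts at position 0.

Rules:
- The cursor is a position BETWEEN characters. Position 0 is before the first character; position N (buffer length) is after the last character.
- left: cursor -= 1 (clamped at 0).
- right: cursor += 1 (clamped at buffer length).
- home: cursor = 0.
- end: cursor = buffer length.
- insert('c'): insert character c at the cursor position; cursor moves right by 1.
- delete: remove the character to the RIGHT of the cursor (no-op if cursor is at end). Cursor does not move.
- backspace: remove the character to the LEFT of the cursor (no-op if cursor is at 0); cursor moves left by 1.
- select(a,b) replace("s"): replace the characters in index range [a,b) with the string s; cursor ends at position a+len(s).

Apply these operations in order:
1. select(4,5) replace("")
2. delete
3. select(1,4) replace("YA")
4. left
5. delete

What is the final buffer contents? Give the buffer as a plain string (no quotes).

Answer: FY

Derivation:
After op 1 (select(4,5) replace("")): buf='FCRGG' cursor=4
After op 2 (delete): buf='FCRG' cursor=4
After op 3 (select(1,4) replace("YA")): buf='FYA' cursor=3
After op 4 (left): buf='FYA' cursor=2
After op 5 (delete): buf='FY' cursor=2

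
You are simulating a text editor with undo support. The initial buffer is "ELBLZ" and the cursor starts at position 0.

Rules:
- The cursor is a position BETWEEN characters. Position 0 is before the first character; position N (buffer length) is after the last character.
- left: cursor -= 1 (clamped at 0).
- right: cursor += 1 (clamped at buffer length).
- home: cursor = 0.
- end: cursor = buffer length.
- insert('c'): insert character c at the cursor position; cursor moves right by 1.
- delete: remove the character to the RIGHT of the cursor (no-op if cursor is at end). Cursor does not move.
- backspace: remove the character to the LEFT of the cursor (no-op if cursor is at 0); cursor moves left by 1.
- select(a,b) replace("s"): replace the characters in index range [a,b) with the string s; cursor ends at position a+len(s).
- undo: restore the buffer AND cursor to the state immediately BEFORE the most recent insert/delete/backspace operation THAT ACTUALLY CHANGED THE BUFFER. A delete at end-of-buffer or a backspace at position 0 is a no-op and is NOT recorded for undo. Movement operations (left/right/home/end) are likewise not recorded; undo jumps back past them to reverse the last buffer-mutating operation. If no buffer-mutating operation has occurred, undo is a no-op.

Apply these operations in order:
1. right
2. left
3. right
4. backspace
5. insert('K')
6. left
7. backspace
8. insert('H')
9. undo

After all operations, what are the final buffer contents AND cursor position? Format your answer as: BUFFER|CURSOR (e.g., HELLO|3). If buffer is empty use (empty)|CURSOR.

Answer: KLBLZ|0

Derivation:
After op 1 (right): buf='ELBLZ' cursor=1
After op 2 (left): buf='ELBLZ' cursor=0
After op 3 (right): buf='ELBLZ' cursor=1
After op 4 (backspace): buf='LBLZ' cursor=0
After op 5 (insert('K')): buf='KLBLZ' cursor=1
After op 6 (left): buf='KLBLZ' cursor=0
After op 7 (backspace): buf='KLBLZ' cursor=0
After op 8 (insert('H')): buf='HKLBLZ' cursor=1
After op 9 (undo): buf='KLBLZ' cursor=0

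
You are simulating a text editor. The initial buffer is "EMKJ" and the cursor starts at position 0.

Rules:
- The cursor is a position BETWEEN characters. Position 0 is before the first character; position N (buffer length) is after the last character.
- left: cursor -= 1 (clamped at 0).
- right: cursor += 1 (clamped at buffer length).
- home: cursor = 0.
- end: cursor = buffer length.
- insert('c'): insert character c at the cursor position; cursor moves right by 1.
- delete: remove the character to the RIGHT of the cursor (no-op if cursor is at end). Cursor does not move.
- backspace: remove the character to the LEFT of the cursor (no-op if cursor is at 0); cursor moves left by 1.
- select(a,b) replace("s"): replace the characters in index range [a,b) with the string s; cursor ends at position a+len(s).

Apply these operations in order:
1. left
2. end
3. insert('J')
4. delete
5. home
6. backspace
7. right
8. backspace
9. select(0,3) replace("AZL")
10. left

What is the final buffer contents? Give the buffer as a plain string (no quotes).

Answer: AZLJ

Derivation:
After op 1 (left): buf='EMKJ' cursor=0
After op 2 (end): buf='EMKJ' cursor=4
After op 3 (insert('J')): buf='EMKJJ' cursor=5
After op 4 (delete): buf='EMKJJ' cursor=5
After op 5 (home): buf='EMKJJ' cursor=0
After op 6 (backspace): buf='EMKJJ' cursor=0
After op 7 (right): buf='EMKJJ' cursor=1
After op 8 (backspace): buf='MKJJ' cursor=0
After op 9 (select(0,3) replace("AZL")): buf='AZLJ' cursor=3
After op 10 (left): buf='AZLJ' cursor=2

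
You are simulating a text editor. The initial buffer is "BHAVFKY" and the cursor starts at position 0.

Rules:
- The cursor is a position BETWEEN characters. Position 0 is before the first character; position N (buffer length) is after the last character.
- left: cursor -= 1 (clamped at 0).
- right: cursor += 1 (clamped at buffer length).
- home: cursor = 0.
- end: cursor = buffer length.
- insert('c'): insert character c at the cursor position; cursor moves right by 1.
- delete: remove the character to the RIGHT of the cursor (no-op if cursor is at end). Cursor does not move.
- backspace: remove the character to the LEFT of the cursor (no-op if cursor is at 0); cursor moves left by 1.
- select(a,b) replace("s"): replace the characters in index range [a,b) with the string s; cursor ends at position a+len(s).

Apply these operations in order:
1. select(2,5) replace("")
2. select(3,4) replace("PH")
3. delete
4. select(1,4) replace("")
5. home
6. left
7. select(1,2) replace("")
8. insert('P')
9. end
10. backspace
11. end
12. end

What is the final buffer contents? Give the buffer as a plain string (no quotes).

Answer: B

Derivation:
After op 1 (select(2,5) replace("")): buf='BHKY' cursor=2
After op 2 (select(3,4) replace("PH")): buf='BHKPH' cursor=5
After op 3 (delete): buf='BHKPH' cursor=5
After op 4 (select(1,4) replace("")): buf='BH' cursor=1
After op 5 (home): buf='BH' cursor=0
After op 6 (left): buf='BH' cursor=0
After op 7 (select(1,2) replace("")): buf='B' cursor=1
After op 8 (insert('P')): buf='BP' cursor=2
After op 9 (end): buf='BP' cursor=2
After op 10 (backspace): buf='B' cursor=1
After op 11 (end): buf='B' cursor=1
After op 12 (end): buf='B' cursor=1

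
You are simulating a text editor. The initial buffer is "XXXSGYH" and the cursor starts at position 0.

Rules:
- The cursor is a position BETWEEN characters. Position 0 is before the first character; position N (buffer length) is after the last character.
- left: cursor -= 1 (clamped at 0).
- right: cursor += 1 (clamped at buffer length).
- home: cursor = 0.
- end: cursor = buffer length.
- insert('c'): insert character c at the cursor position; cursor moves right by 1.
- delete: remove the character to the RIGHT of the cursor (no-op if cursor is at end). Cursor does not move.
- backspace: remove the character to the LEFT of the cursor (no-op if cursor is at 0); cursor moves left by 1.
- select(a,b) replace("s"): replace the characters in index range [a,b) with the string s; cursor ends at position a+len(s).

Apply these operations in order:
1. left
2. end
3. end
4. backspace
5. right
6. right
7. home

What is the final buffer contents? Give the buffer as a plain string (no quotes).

Answer: XXXSGY

Derivation:
After op 1 (left): buf='XXXSGYH' cursor=0
After op 2 (end): buf='XXXSGYH' cursor=7
After op 3 (end): buf='XXXSGYH' cursor=7
After op 4 (backspace): buf='XXXSGY' cursor=6
After op 5 (right): buf='XXXSGY' cursor=6
After op 6 (right): buf='XXXSGY' cursor=6
After op 7 (home): buf='XXXSGY' cursor=0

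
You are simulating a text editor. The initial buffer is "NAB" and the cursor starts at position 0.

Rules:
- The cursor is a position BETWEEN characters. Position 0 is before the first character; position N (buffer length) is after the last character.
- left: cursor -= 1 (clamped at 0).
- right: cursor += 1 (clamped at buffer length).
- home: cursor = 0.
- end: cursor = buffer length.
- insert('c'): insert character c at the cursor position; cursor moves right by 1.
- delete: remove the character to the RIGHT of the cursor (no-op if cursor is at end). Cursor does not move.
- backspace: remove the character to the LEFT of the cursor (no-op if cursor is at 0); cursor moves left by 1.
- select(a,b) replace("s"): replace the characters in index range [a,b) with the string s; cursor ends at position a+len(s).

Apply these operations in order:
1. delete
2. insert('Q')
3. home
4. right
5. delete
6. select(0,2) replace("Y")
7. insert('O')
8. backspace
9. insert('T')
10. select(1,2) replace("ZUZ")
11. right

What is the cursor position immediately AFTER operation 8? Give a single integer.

Answer: 1

Derivation:
After op 1 (delete): buf='AB' cursor=0
After op 2 (insert('Q')): buf='QAB' cursor=1
After op 3 (home): buf='QAB' cursor=0
After op 4 (right): buf='QAB' cursor=1
After op 5 (delete): buf='QB' cursor=1
After op 6 (select(0,2) replace("Y")): buf='Y' cursor=1
After op 7 (insert('O')): buf='YO' cursor=2
After op 8 (backspace): buf='Y' cursor=1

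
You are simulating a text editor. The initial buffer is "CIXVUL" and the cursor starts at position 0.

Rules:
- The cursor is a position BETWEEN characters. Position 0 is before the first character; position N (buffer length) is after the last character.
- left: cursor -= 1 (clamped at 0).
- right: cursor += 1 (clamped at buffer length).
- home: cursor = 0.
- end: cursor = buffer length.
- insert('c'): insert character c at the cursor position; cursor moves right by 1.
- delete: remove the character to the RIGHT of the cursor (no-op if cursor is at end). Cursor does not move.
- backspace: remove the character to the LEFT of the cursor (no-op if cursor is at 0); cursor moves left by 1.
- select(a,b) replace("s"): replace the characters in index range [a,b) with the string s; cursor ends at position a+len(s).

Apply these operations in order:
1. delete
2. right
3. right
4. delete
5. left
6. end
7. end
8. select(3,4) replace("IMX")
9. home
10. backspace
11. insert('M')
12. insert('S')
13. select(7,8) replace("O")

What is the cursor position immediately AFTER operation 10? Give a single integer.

After op 1 (delete): buf='IXVUL' cursor=0
After op 2 (right): buf='IXVUL' cursor=1
After op 3 (right): buf='IXVUL' cursor=2
After op 4 (delete): buf='IXUL' cursor=2
After op 5 (left): buf='IXUL' cursor=1
After op 6 (end): buf='IXUL' cursor=4
After op 7 (end): buf='IXUL' cursor=4
After op 8 (select(3,4) replace("IMX")): buf='IXUIMX' cursor=6
After op 9 (home): buf='IXUIMX' cursor=0
After op 10 (backspace): buf='IXUIMX' cursor=0

Answer: 0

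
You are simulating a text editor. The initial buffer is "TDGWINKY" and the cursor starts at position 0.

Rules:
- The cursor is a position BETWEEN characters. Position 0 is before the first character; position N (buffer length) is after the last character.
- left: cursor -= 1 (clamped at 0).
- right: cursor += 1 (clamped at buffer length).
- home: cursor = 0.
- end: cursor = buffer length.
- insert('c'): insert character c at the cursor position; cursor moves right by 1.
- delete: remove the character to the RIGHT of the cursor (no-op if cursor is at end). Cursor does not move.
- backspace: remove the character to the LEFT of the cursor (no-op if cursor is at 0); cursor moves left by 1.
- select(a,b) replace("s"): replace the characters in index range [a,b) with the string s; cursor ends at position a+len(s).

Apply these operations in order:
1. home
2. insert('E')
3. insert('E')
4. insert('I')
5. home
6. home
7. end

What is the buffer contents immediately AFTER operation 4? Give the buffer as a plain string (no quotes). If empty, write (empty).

After op 1 (home): buf='TDGWINKY' cursor=0
After op 2 (insert('E')): buf='ETDGWINKY' cursor=1
After op 3 (insert('E')): buf='EETDGWINKY' cursor=2
After op 4 (insert('I')): buf='EEITDGWINKY' cursor=3

Answer: EEITDGWINKY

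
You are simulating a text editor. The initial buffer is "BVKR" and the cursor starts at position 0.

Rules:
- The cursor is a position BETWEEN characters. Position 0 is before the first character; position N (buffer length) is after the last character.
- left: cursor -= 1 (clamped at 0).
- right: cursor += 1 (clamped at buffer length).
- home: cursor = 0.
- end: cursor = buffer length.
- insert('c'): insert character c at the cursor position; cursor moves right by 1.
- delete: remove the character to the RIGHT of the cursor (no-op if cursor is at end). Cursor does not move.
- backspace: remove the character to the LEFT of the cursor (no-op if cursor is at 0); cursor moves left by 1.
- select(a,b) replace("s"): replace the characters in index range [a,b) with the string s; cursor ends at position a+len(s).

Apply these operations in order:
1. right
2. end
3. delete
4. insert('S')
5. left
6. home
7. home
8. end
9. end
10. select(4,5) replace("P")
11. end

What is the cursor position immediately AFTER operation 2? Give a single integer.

Answer: 4

Derivation:
After op 1 (right): buf='BVKR' cursor=1
After op 2 (end): buf='BVKR' cursor=4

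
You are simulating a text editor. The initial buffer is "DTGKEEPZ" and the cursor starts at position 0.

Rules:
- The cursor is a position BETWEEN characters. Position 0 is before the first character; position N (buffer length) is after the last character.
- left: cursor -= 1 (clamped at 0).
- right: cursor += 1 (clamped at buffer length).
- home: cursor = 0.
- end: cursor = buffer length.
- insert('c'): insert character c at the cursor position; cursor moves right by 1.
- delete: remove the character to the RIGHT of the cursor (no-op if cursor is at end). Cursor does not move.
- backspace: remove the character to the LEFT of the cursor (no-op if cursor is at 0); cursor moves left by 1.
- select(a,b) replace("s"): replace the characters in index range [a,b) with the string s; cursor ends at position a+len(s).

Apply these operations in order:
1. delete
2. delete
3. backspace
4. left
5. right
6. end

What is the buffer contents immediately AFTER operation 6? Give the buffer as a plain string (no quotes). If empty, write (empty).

Answer: GKEEPZ

Derivation:
After op 1 (delete): buf='TGKEEPZ' cursor=0
After op 2 (delete): buf='GKEEPZ' cursor=0
After op 3 (backspace): buf='GKEEPZ' cursor=0
After op 4 (left): buf='GKEEPZ' cursor=0
After op 5 (right): buf='GKEEPZ' cursor=1
After op 6 (end): buf='GKEEPZ' cursor=6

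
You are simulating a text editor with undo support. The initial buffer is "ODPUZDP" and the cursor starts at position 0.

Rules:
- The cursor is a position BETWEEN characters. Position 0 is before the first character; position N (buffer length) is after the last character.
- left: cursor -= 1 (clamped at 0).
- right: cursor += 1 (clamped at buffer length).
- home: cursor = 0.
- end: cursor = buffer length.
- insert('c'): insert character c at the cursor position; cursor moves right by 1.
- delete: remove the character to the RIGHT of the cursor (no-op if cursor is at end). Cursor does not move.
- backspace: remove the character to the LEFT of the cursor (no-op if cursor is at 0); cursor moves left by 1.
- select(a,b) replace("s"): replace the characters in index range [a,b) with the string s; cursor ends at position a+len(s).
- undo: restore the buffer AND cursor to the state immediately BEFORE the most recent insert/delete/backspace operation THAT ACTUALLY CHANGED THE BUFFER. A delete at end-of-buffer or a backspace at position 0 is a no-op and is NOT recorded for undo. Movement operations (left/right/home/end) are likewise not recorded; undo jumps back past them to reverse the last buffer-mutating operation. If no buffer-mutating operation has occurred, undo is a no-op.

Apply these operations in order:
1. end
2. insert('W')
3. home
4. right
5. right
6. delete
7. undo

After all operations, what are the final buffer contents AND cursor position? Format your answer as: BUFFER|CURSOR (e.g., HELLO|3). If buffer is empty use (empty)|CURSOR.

Answer: ODPUZDPW|2

Derivation:
After op 1 (end): buf='ODPUZDP' cursor=7
After op 2 (insert('W')): buf='ODPUZDPW' cursor=8
After op 3 (home): buf='ODPUZDPW' cursor=0
After op 4 (right): buf='ODPUZDPW' cursor=1
After op 5 (right): buf='ODPUZDPW' cursor=2
After op 6 (delete): buf='ODUZDPW' cursor=2
After op 7 (undo): buf='ODPUZDPW' cursor=2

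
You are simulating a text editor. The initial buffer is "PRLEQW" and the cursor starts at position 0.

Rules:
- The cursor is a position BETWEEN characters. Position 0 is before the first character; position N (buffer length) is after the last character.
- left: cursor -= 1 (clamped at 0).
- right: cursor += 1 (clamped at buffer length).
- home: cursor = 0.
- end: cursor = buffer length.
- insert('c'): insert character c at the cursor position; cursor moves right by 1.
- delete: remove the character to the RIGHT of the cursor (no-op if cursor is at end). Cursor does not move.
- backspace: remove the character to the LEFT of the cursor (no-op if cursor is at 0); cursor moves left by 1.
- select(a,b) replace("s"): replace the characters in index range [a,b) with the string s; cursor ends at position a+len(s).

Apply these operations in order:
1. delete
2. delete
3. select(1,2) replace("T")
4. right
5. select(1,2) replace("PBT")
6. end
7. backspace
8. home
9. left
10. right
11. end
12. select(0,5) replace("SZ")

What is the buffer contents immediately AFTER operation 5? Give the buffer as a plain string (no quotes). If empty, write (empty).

After op 1 (delete): buf='RLEQW' cursor=0
After op 2 (delete): buf='LEQW' cursor=0
After op 3 (select(1,2) replace("T")): buf='LTQW' cursor=2
After op 4 (right): buf='LTQW' cursor=3
After op 5 (select(1,2) replace("PBT")): buf='LPBTQW' cursor=4

Answer: LPBTQW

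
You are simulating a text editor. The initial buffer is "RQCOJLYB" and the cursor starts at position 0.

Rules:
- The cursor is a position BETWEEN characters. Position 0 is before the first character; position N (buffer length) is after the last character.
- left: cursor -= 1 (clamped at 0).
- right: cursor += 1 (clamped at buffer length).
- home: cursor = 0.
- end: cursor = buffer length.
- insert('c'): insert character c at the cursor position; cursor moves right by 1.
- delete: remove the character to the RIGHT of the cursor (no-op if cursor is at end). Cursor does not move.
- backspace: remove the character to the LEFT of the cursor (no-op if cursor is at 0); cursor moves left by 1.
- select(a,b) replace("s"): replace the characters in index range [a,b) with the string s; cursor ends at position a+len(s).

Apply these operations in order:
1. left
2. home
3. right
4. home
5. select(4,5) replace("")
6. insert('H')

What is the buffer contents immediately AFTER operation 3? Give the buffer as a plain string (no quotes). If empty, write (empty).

Answer: RQCOJLYB

Derivation:
After op 1 (left): buf='RQCOJLYB' cursor=0
After op 2 (home): buf='RQCOJLYB' cursor=0
After op 3 (right): buf='RQCOJLYB' cursor=1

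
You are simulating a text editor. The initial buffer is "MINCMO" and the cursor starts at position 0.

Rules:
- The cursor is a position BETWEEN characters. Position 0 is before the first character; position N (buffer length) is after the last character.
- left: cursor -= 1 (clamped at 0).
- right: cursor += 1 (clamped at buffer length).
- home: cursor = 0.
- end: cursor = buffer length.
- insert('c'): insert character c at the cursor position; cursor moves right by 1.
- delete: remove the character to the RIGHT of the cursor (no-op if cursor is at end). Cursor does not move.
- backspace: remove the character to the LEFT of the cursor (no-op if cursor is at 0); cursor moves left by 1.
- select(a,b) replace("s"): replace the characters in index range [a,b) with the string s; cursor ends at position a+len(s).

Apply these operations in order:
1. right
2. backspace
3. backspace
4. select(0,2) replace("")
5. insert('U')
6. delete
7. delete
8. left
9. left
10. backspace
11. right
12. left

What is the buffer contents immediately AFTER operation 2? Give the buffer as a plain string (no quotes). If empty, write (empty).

Answer: INCMO

Derivation:
After op 1 (right): buf='MINCMO' cursor=1
After op 2 (backspace): buf='INCMO' cursor=0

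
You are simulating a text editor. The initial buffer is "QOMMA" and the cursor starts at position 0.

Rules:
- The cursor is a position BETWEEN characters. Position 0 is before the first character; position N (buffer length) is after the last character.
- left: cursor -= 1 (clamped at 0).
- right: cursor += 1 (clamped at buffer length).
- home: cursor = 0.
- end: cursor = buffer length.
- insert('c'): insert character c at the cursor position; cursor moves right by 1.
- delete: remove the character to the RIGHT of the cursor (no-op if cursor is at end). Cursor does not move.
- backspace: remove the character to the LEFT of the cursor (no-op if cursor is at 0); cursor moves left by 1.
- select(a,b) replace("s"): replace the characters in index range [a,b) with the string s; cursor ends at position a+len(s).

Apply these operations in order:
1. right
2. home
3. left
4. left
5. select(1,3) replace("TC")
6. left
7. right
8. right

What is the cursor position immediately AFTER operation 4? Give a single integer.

After op 1 (right): buf='QOMMA' cursor=1
After op 2 (home): buf='QOMMA' cursor=0
After op 3 (left): buf='QOMMA' cursor=0
After op 4 (left): buf='QOMMA' cursor=0

Answer: 0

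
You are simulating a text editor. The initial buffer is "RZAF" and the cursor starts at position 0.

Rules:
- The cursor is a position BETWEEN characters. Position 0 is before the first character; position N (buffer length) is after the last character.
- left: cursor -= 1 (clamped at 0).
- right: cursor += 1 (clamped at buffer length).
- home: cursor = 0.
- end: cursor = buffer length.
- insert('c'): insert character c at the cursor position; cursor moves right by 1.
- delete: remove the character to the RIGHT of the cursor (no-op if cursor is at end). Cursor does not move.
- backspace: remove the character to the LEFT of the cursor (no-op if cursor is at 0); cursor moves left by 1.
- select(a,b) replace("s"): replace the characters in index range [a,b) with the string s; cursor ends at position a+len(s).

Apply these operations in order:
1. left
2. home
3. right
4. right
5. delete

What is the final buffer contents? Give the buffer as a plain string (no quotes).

Answer: RZF

Derivation:
After op 1 (left): buf='RZAF' cursor=0
After op 2 (home): buf='RZAF' cursor=0
After op 3 (right): buf='RZAF' cursor=1
After op 4 (right): buf='RZAF' cursor=2
After op 5 (delete): buf='RZF' cursor=2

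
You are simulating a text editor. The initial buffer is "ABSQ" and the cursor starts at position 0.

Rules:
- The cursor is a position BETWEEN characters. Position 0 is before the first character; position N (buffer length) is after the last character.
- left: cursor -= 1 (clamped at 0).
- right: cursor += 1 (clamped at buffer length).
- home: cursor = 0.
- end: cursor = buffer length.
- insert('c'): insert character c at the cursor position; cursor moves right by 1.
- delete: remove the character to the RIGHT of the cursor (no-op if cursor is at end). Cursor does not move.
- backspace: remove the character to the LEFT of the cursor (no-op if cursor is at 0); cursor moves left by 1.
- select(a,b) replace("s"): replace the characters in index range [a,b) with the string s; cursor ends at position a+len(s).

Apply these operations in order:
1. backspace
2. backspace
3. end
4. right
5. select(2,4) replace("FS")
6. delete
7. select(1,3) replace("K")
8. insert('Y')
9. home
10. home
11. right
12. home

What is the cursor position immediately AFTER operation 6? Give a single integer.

After op 1 (backspace): buf='ABSQ' cursor=0
After op 2 (backspace): buf='ABSQ' cursor=0
After op 3 (end): buf='ABSQ' cursor=4
After op 4 (right): buf='ABSQ' cursor=4
After op 5 (select(2,4) replace("FS")): buf='ABFS' cursor=4
After op 6 (delete): buf='ABFS' cursor=4

Answer: 4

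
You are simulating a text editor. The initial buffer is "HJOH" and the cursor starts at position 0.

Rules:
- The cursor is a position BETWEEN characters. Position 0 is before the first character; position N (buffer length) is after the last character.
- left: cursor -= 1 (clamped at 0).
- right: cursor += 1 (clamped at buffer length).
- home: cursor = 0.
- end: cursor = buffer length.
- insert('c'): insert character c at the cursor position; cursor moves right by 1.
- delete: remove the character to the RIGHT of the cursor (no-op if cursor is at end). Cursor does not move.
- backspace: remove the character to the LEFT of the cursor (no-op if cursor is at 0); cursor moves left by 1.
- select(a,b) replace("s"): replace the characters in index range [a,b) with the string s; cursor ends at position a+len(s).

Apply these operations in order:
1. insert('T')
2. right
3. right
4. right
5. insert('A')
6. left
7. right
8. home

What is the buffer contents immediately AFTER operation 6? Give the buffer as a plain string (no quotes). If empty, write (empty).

After op 1 (insert('T')): buf='THJOH' cursor=1
After op 2 (right): buf='THJOH' cursor=2
After op 3 (right): buf='THJOH' cursor=3
After op 4 (right): buf='THJOH' cursor=4
After op 5 (insert('A')): buf='THJOAH' cursor=5
After op 6 (left): buf='THJOAH' cursor=4

Answer: THJOAH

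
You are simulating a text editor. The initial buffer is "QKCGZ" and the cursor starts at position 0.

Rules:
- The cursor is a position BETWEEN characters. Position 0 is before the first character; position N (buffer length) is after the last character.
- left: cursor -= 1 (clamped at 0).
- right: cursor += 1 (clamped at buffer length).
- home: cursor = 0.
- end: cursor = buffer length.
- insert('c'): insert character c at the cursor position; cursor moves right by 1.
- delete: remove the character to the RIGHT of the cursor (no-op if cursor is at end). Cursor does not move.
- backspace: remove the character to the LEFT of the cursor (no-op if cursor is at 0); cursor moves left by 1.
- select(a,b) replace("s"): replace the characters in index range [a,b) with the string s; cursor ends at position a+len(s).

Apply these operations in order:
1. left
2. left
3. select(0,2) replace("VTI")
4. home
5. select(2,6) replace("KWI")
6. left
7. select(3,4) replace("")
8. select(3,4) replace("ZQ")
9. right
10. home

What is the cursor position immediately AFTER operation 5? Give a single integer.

After op 1 (left): buf='QKCGZ' cursor=0
After op 2 (left): buf='QKCGZ' cursor=0
After op 3 (select(0,2) replace("VTI")): buf='VTICGZ' cursor=3
After op 4 (home): buf='VTICGZ' cursor=0
After op 5 (select(2,6) replace("KWI")): buf='VTKWI' cursor=5

Answer: 5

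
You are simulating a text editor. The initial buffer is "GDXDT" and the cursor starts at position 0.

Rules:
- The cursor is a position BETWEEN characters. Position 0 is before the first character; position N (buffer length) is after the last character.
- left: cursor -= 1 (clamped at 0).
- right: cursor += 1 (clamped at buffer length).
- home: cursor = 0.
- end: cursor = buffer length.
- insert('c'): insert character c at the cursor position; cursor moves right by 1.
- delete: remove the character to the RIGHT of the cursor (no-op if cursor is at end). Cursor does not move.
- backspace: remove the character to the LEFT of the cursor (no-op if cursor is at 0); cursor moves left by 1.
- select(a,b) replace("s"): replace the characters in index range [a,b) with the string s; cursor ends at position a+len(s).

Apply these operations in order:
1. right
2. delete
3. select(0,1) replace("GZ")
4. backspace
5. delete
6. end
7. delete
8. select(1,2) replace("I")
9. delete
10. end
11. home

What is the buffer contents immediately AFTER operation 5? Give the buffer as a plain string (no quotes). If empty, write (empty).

Answer: GDT

Derivation:
After op 1 (right): buf='GDXDT' cursor=1
After op 2 (delete): buf='GXDT' cursor=1
After op 3 (select(0,1) replace("GZ")): buf='GZXDT' cursor=2
After op 4 (backspace): buf='GXDT' cursor=1
After op 5 (delete): buf='GDT' cursor=1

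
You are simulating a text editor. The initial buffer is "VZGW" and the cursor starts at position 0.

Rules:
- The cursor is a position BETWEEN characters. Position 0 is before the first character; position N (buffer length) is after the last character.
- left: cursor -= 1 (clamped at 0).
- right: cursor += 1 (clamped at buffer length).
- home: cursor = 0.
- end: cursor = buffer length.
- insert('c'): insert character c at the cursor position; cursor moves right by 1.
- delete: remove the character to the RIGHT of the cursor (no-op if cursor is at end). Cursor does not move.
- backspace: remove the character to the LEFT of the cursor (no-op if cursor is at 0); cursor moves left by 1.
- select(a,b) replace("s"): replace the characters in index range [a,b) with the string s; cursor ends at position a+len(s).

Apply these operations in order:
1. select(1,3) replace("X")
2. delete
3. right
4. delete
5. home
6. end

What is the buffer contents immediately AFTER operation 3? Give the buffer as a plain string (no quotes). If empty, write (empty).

After op 1 (select(1,3) replace("X")): buf='VXW' cursor=2
After op 2 (delete): buf='VX' cursor=2
After op 3 (right): buf='VX' cursor=2

Answer: VX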